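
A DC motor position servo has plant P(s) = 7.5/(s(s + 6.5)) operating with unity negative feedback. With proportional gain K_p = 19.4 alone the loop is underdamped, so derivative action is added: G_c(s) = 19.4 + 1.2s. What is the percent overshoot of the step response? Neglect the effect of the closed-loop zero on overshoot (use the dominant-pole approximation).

7.18%

Forward path: (19.4 + 1.2s)·7.5/(s(s+6.5)). The closed-loop characteristic equation is s² + (6.5 + 7.5·1.2)s + 7.5·19.4 = 0.
That is s² + 15.5s + 145.5 = 0, so ω_n = 12.06 rad/s and ζ = 15.5/(2·12.06) = 0.6425.
%OS = 100·exp(−πζ/√(1−ζ²)) = 7.18%.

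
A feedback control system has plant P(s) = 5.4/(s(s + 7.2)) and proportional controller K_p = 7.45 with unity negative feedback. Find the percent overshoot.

11.5%

From 1 + K_pP(s) = 0: s² + 7.2s + 40.23 = 0 ⇒ ω_n = 6.343, ζ = 0.5676.
%OS = 100·exp(−πζ/√(1−ζ²)) = 100·exp(−π·0.5676/√0.6779) = 11.5%.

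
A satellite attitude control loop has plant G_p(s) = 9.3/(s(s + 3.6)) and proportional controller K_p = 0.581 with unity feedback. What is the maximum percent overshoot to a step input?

From 1 + K_pG_p(s) = 0: s² + 3.6s + 5.403 = 0 ⇒ ω_n = 2.324, ζ = 0.7744.
%OS = 100·exp(−πζ/√(1−ζ²)) = 100·exp(−π·0.7744/√0.4004) = 2.14%.

2.14%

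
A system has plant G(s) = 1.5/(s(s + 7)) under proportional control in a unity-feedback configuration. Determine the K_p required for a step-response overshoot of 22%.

From %OS = 100·exp(−πζ/√(1−ζ²)) = 22%, ζ = −ln(0.22)/√(π²+ln²(0.22)) = 0.4342.
Characteristic equation s² + 7s + 1.5K_p = 0 gives ζ = 7/(2√(1.5K_p)).
Setting ζ = 0.4342: √(1.5K_p) = 7/(2·0.4342) = 8.061, so K_p = 64.99/1.5 = 43.3.

K_p = 43.3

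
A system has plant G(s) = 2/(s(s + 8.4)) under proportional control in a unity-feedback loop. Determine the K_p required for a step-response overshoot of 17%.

From %OS = 100·exp(−πζ/√(1−ζ²)) = 17%, ζ = −ln(0.17)/√(π²+ln²(0.17)) = 0.4913.
Characteristic equation s² + 8.4s + 2K_p = 0 gives ζ = 8.4/(2√(2K_p)).
Setting ζ = 0.4913: √(2K_p) = 8.4/(2·0.4913) = 8.549, so K_p = 73.09/2 = 36.5.

K_p = 36.5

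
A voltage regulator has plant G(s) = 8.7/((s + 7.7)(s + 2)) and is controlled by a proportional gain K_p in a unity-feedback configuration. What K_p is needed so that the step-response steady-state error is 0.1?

K_p = 15.9

The loop is type 0, so e_ss(step) = 1/(1 + K_pos) with K_pos = K_p·G(0).
G(0) = 0.5649. Require 1/(1 + K_p·0.5649) = 0.1, so 1 + 0.5649·K_p = 10.
K_p = (10 − 1)/0.5649 = 15.9.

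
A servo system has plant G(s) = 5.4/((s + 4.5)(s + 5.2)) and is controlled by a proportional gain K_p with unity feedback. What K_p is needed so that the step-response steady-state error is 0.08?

K_p = 49.8

Steady-state error for a unit step on this type-0 loop is 1/(1 + K_p·G(0)).
G(0) = 0.2308. Require 1/(1 + K_p·0.2308) = 0.08, so 1 + 0.2308·K_p = 12.5.
K_p = (12.5 − 1)/0.2308 = 49.8.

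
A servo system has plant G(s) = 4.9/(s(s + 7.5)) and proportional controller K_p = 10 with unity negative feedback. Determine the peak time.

From 1 + K_pG(s) = 0: s² + 7.5s + 49 = 0 ⇒ ω_n = 7, ζ = 0.5357.
Damped frequency ω_d = ω_n√(1−ζ²) = 5.911 rad/s, so peak time T_p = π/ω_d = 0.532 s.

T_p = 0.532 s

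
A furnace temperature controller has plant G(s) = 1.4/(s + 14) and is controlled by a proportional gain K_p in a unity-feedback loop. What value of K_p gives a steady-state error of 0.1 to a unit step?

The loop is type 0, so e_ss(step) = 1/(1 + K_pos) with K_pos = K_p·G(0).
G(0) = 0.1. Require 1/(1 + K_p·0.1) = 0.1, so 1 + 0.1·K_p = 10.
K_p = (10 − 1)/0.1 = 90.

K_p = 90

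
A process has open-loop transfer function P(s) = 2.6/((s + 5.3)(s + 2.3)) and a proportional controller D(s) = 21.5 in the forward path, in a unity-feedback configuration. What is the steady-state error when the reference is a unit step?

The loop is type 0. Static position error constant K_pos = D(0)·P(0) = 21.5·0.2133 = 4.586.
Steady-state error to a unit step: e_ss = 1/(1+K_pos) = 1/5.586 = 0.179.

0.179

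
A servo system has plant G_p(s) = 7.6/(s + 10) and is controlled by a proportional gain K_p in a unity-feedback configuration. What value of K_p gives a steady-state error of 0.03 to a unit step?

K_p = 42.5

Steady-state error for a unit step on this type-0 loop is 1/(1 + K_p·G_p(0)).
G_p(0) = 0.76. Require 1/(1 + K_p·0.76) = 0.03, so 1 + 0.76·K_p = 33.33.
K_p = (33.33 − 1)/0.76 = 42.5.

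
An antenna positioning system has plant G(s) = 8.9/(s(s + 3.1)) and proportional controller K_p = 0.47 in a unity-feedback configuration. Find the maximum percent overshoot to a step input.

Closed-loop characteristic equation: s² + 3.1s + 4.183 = 0, so ω_n = 2.045 rad/s and ζ = 3.1/(2·2.045) = 0.7579.
%OS = 100·exp(−πζ/√(1−ζ²)) = 100·exp(−π·0.7579/√0.4257) = 2.6%.

2.6%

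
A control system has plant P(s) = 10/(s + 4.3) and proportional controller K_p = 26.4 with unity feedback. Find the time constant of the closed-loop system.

Closed-loop transfer function: T(s) = K_p·P(s)/(1 + K_p·P(s)) = 264/(s + 4.3 + 264) = 264/(s + 268.3).
Time constant τ = 1/268.3 = 0.00373 s.

τ = 0.00373 s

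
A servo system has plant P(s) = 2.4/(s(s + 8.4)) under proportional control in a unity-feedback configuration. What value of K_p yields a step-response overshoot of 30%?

K_p = 57.4

From %OS = 100·exp(−πζ/√(1−ζ²)) = 30%, ζ = −ln(0.3)/√(π²+ln²(0.3)) = 0.3579.
Characteristic equation s² + 8.4s + 2.4K_p = 0 gives ζ = 8.4/(2√(2.4K_p)).
Setting ζ = 0.3579: √(2.4K_p) = 8.4/(2·0.3579) = 11.74, so K_p = 137.7/2.4 = 57.4.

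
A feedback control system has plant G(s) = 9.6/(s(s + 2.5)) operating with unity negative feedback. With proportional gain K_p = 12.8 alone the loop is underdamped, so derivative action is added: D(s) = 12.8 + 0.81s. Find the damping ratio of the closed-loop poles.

ζ = 0.464

Forward path: (12.8 + 0.81s)·9.6/(s(s+2.5)). The closed-loop characteristic equation is s² + (2.5 + 9.6·0.81)s + 9.6·12.8 = 0.
That is s² + 10.28s + 122.9 = 0, so ω_n = 11.09 rad/s and ζ = 10.28/(2·11.09) = 0.4635.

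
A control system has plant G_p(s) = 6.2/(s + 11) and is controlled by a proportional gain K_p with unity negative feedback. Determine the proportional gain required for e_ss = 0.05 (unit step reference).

K_p = 33.7

The loop is type 0, so e_ss(step) = 1/(1 + K_pos) with K_pos = K_p·G_p(0).
G_p(0) = 0.5636. Require 1/(1 + K_p·0.5636) = 0.05, so 1 + 0.5636·K_p = 20.
K_p = (20 − 1)/0.5636 = 33.7.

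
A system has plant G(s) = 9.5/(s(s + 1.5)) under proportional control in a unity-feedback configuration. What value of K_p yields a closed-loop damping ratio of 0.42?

Closed-loop characteristic equation: s² + 1.5s + K_p·9.5 = 0.
So ω_n = √(9.5K_p) and 2ζω_n = 1.5, giving ζ = 1.5/(2√(9.5K_p)).
Setting ζ = 0.42: √(9.5K_p) = 1.5/(2·0.42) = 1.786, so K_p = 3.189/9.5 = 0.336.

K_p = 0.336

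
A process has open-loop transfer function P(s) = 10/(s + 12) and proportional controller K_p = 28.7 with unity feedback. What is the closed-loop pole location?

s = -299

Closed-loop transfer function: T(s) = K_p·P(s)/(1 + K_p·P(s)) = 287/(s + 12 + 287) = 287/(s + 299).
The closed-loop pole is at s = −299.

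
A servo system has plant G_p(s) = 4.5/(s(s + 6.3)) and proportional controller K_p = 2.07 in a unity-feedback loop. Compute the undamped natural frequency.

With unity feedback the closed-loop characteristic equation is s² + 6.3s + 2.07·4.5 = s² + 6.3s + 9.315 = 0.
So ω_n² = 9.315 ⇒ ω_n = 3.052 rad/s, and ζ = 6.3/(2ω_n) = 1.03.

ω_n = 3.05 rad/s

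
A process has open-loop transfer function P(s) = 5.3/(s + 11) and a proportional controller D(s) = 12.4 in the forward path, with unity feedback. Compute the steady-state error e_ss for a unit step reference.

The loop is type 0. Static position error constant K_pos = D(0)·P(0) = 12.4·0.4818 = 5.975.
Steady-state error to a unit step: e_ss = 1/(1+K_pos) = 1/6.975 = 0.143.

0.143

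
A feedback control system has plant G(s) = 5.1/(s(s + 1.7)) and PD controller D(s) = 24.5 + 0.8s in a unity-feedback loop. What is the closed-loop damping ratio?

ζ = 0.259

Forward path: (24.5 + 0.8s)·5.1/(s(s+1.7)). The closed-loop characteristic equation is s² + (1.7 + 5.1·0.8)s + 5.1·24.5 = 0.
That is s² + 5.78s + 124.9 = 0, so ω_n = 11.18 rad/s and ζ = 5.78/(2·11.18) = 0.2585.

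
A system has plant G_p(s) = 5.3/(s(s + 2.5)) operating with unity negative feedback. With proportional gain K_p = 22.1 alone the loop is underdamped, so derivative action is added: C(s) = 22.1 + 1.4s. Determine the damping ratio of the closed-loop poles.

ζ = 0.458

Forward path: (22.1 + 1.4s)·5.3/(s(s+2.5)). The closed-loop characteristic equation is s² + (2.5 + 5.3·1.4)s + 5.3·22.1 = 0.
That is s² + 9.92s + 117.1 = 0, so ω_n = 10.82 rad/s and ζ = 9.92/(2·10.82) = 0.4583.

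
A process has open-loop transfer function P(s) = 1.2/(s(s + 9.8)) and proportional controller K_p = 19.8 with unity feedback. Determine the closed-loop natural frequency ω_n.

ω_n = 4.87 rad/s

The closed-loop denominator is s(s+9.8) + 19.8·1.2 = s² + 9.8s + 23.76.
So ω_n² = 23.76 ⇒ ω_n = 4.874 rad/s, and ζ = 9.8/(2ω_n) = 1.01.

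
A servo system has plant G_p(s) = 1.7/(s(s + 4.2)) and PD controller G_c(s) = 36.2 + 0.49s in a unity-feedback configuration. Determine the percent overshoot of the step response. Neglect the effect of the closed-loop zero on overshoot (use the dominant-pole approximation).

34.5%

Forward path: (36.2 + 0.49s)·1.7/(s(s+4.2)). The closed-loop characteristic equation is s² + (4.2 + 1.7·0.49)s + 1.7·36.2 = 0.
That is s² + 5.033s + 61.54 = 0, so ω_n = 7.845 rad/s and ζ = 5.033/(2·7.845) = 0.3208.
%OS = 100·exp(−πζ/√(1−ζ²)) = 34.5%.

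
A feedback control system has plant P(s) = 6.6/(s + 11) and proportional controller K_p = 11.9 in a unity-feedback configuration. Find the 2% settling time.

T_s ≈ 0.0447 s

Closed-loop transfer function: T(s) = K_p·P(s)/(1 + K_p·P(s)) = 78.54/(s + 11 + 78.54) = 78.54/(s + 89.54).
Time constant τ = 1/89.54 = 0.01117 s, so the 2% settling time is about 4τ = 0.0447 s.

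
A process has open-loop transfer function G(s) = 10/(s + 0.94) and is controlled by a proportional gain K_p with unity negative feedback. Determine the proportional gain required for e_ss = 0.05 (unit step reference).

The loop is type 0, so e_ss(step) = 1/(1 + K_pos) with K_pos = K_p·G(0).
G(0) = 10.64. Require 1/(1 + K_p·10.64) = 0.05, so 1 + 10.64·K_p = 20.
K_p = (20 − 1)/10.64 = 1.79.

K_p = 1.79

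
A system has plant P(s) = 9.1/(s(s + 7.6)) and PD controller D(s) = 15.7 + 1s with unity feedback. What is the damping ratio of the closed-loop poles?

Forward path: (15.7 + 1s)·9.1/(s(s+7.6)). The closed-loop characteristic equation is s² + (7.6 + 9.1·1)s + 9.1·15.7 = 0.
That is s² + 16.7s + 142.9 = 0, so ω_n = 11.95 rad/s and ζ = 16.7/(2·11.95) = 0.6986.

ζ = 0.699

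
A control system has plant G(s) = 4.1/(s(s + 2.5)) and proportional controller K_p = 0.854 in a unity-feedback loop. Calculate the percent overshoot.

The closed-loop denominator s² + 2.5s + 3.501 gives ω_n = √3.501 = 1.871 and ζ = 2.5/(2ω_n) = 0.668.
%OS = 100·exp(−πζ/√(1−ζ²)) = 100·exp(−π·0.668/√0.5537) = 5.96%.

5.96%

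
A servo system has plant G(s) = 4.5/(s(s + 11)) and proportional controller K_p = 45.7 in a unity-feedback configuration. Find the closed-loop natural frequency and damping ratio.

1 + K_p·G(s) = 0 gives s² + 11s + 205.7 = 0.
Matching s² + 2ζω_n s + ω_n²: ω_n = √205.7 = 14.34 rad/s and 2ζω_n = 11, so ζ = 11/(2·14.34) = 0.384.

ω_n = 14.3 rad/s, ζ = 0.384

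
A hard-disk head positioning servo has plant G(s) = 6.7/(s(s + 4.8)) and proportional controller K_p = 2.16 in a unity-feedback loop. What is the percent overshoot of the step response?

7.77%

The closed-loop denominator s² + 4.8s + 14.47 gives ω_n = √14.47 = 3.804 and ζ = 4.8/(2ω_n) = 0.6309.
%OS = 100·exp(−πζ/√(1−ζ²)) = 100·exp(−π·0.6309/√0.602) = 7.77%.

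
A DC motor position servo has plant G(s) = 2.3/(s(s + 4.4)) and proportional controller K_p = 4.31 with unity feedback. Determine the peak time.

T_p = 1.39 s

From 1 + K_pG(s) = 0: s² + 4.4s + 9.913 = 0 ⇒ ω_n = 3.148, ζ = 0.6987.
Damped frequency ω_d = ω_n√(1−ζ²) = 2.252 rad/s, so peak time T_p = π/ω_d = 1.39 s.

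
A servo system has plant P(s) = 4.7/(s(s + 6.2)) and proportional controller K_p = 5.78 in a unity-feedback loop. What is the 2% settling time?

From 1 + K_pP(s) = 0: s² + 6.2s + 27.17 = 0 ⇒ ω_n = 5.212, ζ = 0.5948.
2% settling time T_s ≈ 4/(ζω_n) = 4/3.1 = 1.29 s.

T_s ≈ 1.29 s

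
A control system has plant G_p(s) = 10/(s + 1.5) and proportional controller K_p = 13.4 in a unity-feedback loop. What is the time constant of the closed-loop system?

Closed-loop transfer function: T(s) = K_p·G_p(s)/(1 + K_p·G_p(s)) = 134/(s + 1.5 + 134) = 134/(s + 135.5).
Time constant τ = 1/135.5 = 0.00738 s.

τ = 0.00738 s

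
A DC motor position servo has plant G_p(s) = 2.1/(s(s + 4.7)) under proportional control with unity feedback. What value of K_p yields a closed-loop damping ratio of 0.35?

K_p = 21.5

Closed-loop characteristic equation: s² + 4.7s + K_p·2.1 = 0.
So ω_n = √(2.1K_p) and 2ζω_n = 4.7, giving ζ = 4.7/(2√(2.1K_p)).
Setting ζ = 0.35: √(2.1K_p) = 4.7/(2·0.35) = 6.714, so K_p = 45.08/2.1 = 21.5.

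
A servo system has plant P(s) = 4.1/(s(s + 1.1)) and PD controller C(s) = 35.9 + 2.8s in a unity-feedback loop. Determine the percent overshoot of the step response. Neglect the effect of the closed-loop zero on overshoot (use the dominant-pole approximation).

14.9%

Forward path: (35.9 + 2.8s)·4.1/(s(s+1.1)). The closed-loop characteristic equation is s² + (1.1 + 4.1·2.8)s + 4.1·35.9 = 0.
That is s² + 12.58s + 147.2 = 0, so ω_n = 12.13 rad/s and ζ = 12.58/(2·12.13) = 0.5185.
%OS = 100·exp(−πζ/√(1−ζ²)) = 14.9%.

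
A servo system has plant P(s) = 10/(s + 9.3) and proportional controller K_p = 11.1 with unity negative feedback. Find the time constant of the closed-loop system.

Closed-loop transfer function: T(s) = K_p·P(s)/(1 + K_p·P(s)) = 111/(s + 9.3 + 111) = 111/(s + 120.3).
Time constant τ = 1/120.3 = 0.00831 s.

τ = 0.00831 s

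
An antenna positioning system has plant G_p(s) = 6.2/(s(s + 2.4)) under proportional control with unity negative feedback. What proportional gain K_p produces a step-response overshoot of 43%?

K_p = 3.45

From %OS = 100·exp(−πζ/√(1−ζ²)) = 43%, ζ = −ln(0.43)/√(π²+ln²(0.43)) = 0.2594.
Characteristic equation s² + 2.4s + 6.2K_p = 0 gives ζ = 2.4/(2√(6.2K_p)).
Setting ζ = 0.2594: √(6.2K_p) = 2.4/(2·0.2594) = 4.625, so K_p = 21.39/6.2 = 3.45.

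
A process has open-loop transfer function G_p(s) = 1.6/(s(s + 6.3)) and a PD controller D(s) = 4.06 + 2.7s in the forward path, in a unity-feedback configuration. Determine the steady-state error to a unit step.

0

The open loop D(s)G_p(s) has a pole at the origin (type 1), so the static position error constant is infinite and e_ss = 1/(1+∞) = 0.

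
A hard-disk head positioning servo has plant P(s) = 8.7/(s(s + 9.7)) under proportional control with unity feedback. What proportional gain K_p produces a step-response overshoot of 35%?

From %OS = 100·exp(−πζ/√(1−ζ²)) = 35%, ζ = −ln(0.35)/√(π²+ln²(0.35)) = 0.3169.
Characteristic equation s² + 9.7s + 8.7K_p = 0 gives ζ = 9.7/(2√(8.7K_p)).
Setting ζ = 0.3169: √(8.7K_p) = 9.7/(2·0.3169) = 15.3, so K_p = 234.2/8.7 = 26.9.

K_p = 26.9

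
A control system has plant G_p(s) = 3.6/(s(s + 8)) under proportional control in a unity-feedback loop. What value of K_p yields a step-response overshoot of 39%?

K_p = 53.9

From %OS = 100·exp(−πζ/√(1−ζ²)) = 39%, ζ = −ln(0.39)/√(π²+ln²(0.39)) = 0.2871.
Characteristic equation s² + 8s + 3.6K_p = 0 gives ζ = 8/(2√(3.6K_p)).
Setting ζ = 0.2871: √(3.6K_p) = 8/(2·0.2871) = 13.93, so K_p = 194.1/3.6 = 53.9.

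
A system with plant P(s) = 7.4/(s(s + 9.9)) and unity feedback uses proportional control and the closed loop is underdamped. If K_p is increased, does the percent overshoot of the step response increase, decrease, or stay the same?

ζ = 9.9/(2√(7.4K_p)) decreases as K_p grows; lower damping means more overshoot.

increase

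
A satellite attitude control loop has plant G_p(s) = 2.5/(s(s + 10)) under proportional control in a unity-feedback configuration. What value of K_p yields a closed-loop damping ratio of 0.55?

Closed-loop characteristic equation: s² + 10s + K_p·2.5 = 0.
So ω_n = √(2.5K_p) and 2ζω_n = 10, giving ζ = 10/(2√(2.5K_p)).
Setting ζ = 0.55: √(2.5K_p) = 10/(2·0.55) = 9.091, so K_p = 82.64/2.5 = 33.1.

K_p = 33.1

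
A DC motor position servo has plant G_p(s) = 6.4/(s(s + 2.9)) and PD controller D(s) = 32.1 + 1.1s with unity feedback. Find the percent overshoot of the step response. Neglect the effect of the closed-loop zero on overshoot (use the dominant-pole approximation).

Forward path: (32.1 + 1.1s)·6.4/(s(s+2.9)). The closed-loop characteristic equation is s² + (2.9 + 6.4·1.1)s + 6.4·32.1 = 0.
That is s² + 9.94s + 205.4 = 0, so ω_n = 14.33 rad/s and ζ = 9.94/(2·14.33) = 0.3467.
%OS = 100·exp(−πζ/√(1−ζ²)) = 31.3%.

31.3%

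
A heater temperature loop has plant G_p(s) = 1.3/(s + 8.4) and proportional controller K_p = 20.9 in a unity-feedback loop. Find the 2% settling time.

Closed-loop transfer function: T(s) = K_p·G_p(s)/(1 + K_p·G_p(s)) = 27.17/(s + 8.4 + 27.17) = 27.17/(s + 35.57).
Time constant τ = 1/35.57 = 0.02811 s, so the 2% settling time is about 4τ = 0.112 s.

T_s ≈ 0.112 s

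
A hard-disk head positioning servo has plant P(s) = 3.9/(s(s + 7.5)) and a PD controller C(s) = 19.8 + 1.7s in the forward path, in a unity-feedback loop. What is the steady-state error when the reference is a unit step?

0

The open loop C(s)P(s) has a pole at the origin (type 1), so the static position error constant is infinite and e_ss = 1/(1+∞) = 0.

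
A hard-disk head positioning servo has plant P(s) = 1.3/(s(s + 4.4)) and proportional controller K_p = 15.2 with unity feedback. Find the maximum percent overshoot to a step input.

From 1 + K_pP(s) = 0: s² + 4.4s + 19.76 = 0 ⇒ ω_n = 4.445, ζ = 0.4949.
%OS = 100·exp(−πζ/√(1−ζ²)) = 100·exp(−π·0.4949/√0.7551) = 16.7%.

16.7%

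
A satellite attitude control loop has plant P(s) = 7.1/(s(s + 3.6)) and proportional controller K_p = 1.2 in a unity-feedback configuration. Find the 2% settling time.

T_s ≈ 2.22 s

From 1 + K_pP(s) = 0: s² + 3.6s + 8.52 = 0 ⇒ ω_n = 2.919, ζ = 0.6167.
2% settling time T_s ≈ 4/(ζω_n) = 4/1.8 = 2.22 s.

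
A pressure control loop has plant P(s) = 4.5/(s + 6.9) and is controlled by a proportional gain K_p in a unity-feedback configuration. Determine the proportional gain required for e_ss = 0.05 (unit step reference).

K_p = 29.1

For a type-0 loop with proportional control, e_ss = 1/(1 + K_p·P(0)).
P(0) = 0.6522. Require 1/(1 + K_p·0.6522) = 0.05, so 1 + 0.6522·K_p = 20.
K_p = (20 − 1)/0.6522 = 29.1.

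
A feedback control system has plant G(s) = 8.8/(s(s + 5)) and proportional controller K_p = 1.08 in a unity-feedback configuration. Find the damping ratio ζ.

With unity feedback the closed-loop characteristic equation is s² + 5s + 1.08·8.8 = s² + 5s + 9.504 = 0.
So ω_n² = 9.504 ⇒ ω_n = 3.083 rad/s, and ζ = 5/(2ω_n) = 0.811.

ζ = 0.811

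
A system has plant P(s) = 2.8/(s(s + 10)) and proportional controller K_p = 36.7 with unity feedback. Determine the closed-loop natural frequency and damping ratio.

ω_n = 10.1 rad/s, ζ = 0.493

With unity feedback the closed-loop characteristic equation is s² + 10s + 36.7·2.8 = s² + 10s + 102.8 = 0.
Matching s² + 2ζω_n s + ω_n²: ω_n = √102.8 = 10.14 rad/s and 2ζω_n = 10, so ζ = 10/(2·10.14) = 0.493.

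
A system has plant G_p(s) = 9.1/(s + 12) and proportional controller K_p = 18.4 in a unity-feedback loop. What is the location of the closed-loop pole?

s = -179.4

Closed-loop transfer function: T(s) = K_p·G_p(s)/(1 + K_p·G_p(s)) = 167.4/(s + 12 + 167.4) = 167.4/(s + 179.4).
The closed-loop pole is at s = −179.4.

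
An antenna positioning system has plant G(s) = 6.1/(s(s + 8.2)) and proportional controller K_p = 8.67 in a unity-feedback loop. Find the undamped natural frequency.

The closed-loop denominator is s(s+8.2) + 8.67·6.1 = s² + 8.2s + 52.89.
Matching s² + 2ζω_n s + ω_n²: ω_n = √52.89 = 7.272 rad/s and 2ζω_n = 8.2, so ζ = 8.2/(2·7.272) = 0.564.

ω_n = 7.27 rad/s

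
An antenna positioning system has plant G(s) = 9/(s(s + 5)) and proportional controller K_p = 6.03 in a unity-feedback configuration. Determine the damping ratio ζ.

ζ = 0.339

With unity feedback the closed-loop characteristic equation is s² + 5s + 6.03·9 = s² + 5s + 54.27 = 0.
So ω_n² = 54.27 ⇒ ω_n = 7.367 rad/s, and ζ = 5/(2ω_n) = 0.339.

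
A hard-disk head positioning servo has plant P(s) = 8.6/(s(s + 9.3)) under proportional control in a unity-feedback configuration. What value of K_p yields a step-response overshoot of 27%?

K_p = 17

From %OS = 100·exp(−πζ/√(1−ζ²)) = 27%, ζ = −ln(0.27)/√(π²+ln²(0.27)) = 0.3847.
Characteristic equation s² + 9.3s + 8.6K_p = 0 gives ζ = 9.3/(2√(8.6K_p)).
Setting ζ = 0.3847: √(8.6K_p) = 9.3/(2·0.3847) = 12.09, so K_p = 146.1/8.6 = 17.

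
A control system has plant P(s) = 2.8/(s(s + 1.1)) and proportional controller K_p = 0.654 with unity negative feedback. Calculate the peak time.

T_p = 2.54 s

From 1 + K_pP(s) = 0: s² + 1.1s + 1.831 = 0 ⇒ ω_n = 1.353, ζ = 0.4064.
Damped frequency ω_d = ω_n√(1−ζ²) = 1.236 rad/s, so peak time T_p = π/ω_d = 2.54 s.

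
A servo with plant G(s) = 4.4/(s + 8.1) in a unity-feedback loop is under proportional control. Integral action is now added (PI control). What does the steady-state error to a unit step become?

Adding integral action puts a pole at s = 0 in the forward path, raising the system type to 1; a type-1 loop has zero steady-state error to a step.

0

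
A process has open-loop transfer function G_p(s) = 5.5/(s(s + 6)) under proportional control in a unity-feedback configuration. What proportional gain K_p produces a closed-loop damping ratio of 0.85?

Closed-loop characteristic equation: s² + 6s + K_p·5.5 = 0.
So ω_n = √(5.5K_p) and 2ζω_n = 6, giving ζ = 6/(2√(5.5K_p)).
Setting ζ = 0.85: √(5.5K_p) = 6/(2·0.85) = 3.529, so K_p = 12.46/5.5 = 2.26.

K_p = 2.26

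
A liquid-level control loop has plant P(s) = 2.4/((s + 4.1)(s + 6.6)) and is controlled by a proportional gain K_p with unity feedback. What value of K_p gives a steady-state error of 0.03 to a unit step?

The loop is type 0, so e_ss(step) = 1/(1 + K_pos) with K_pos = K_p·P(0).
P(0) = 0.08869. Require 1/(1 + K_p·0.08869) = 0.03, so 1 + 0.08869·K_p = 33.33.
K_p = (33.33 − 1)/0.08869 = 365.

K_p = 365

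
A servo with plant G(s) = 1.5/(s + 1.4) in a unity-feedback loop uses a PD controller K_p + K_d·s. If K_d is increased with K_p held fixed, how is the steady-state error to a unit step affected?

unchanged

K_d affects only the transient (the s-coefficient); the DC loop gain, and hence e_ss, depends only on K_p.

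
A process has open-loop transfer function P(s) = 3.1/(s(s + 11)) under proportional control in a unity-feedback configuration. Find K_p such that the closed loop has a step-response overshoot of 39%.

K_p = 118

From %OS = 100·exp(−πζ/√(1−ζ²)) = 39%, ζ = −ln(0.39)/√(π²+ln²(0.39)) = 0.2871.
Characteristic equation s² + 11s + 3.1K_p = 0 gives ζ = 11/(2√(3.1K_p)).
Setting ζ = 0.2871: √(3.1K_p) = 11/(2·0.2871) = 19.16, so K_p = 367/3.1 = 118.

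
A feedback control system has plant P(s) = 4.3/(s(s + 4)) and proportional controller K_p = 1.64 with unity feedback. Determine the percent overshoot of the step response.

2.74%

Closed-loop characteristic equation: s² + 4s + 7.052 = 0, so ω_n = 2.656 rad/s and ζ = 4/(2·2.656) = 0.7531.
%OS = 100·exp(−πζ/√(1−ζ²)) = 100·exp(−π·0.7531/√0.4328) = 2.74%.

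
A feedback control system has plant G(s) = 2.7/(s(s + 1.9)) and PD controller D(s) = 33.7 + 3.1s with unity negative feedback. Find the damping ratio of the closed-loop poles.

Forward path: (33.7 + 3.1s)·2.7/(s(s+1.9)). The closed-loop characteristic equation is s² + (1.9 + 2.7·3.1)s + 2.7·33.7 = 0.
That is s² + 10.27s + 90.99 = 0, so ω_n = 9.539 rad/s and ζ = 10.27/(2·9.539) = 0.5383.

ζ = 0.538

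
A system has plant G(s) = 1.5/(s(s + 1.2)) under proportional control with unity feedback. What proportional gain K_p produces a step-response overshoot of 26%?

K_p = 1.55

From %OS = 100·exp(−πζ/√(1−ζ²)) = 26%, ζ = −ln(0.26)/√(π²+ln²(0.26)) = 0.3941.
Characteristic equation s² + 1.2s + 1.5K_p = 0 gives ζ = 1.2/(2√(1.5K_p)).
Setting ζ = 0.3941: √(1.5K_p) = 1.2/(2·0.3941) = 1.523, so K_p = 2.318/1.5 = 1.55.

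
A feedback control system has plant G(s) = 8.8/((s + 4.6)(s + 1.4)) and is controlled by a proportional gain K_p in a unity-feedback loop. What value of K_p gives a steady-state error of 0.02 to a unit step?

K_p = 35.9

Steady-state error for a unit step on this type-0 loop is 1/(1 + K_p·G(0)).
G(0) = 1.366. Require 1/(1 + K_p·1.366) = 0.02, so 1 + 1.366·K_p = 50.
K_p = (50 − 1)/1.366 = 35.9.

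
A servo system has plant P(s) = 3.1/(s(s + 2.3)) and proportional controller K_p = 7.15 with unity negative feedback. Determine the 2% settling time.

From 1 + K_pP(s) = 0: s² + 2.3s + 22.17 = 0 ⇒ ω_n = 4.708, ζ = 0.2443.
2% settling time T_s ≈ 4/(ζω_n) = 4/1.15 = 3.48 s.

T_s ≈ 3.48 s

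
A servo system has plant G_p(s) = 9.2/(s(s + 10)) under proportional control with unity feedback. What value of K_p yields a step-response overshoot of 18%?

From %OS = 100·exp(−πζ/√(1−ζ²)) = 18%, ζ = −ln(0.18)/√(π²+ln²(0.18)) = 0.4791.
Characteristic equation s² + 10s + 9.2K_p = 0 gives ζ = 10/(2√(9.2K_p)).
Setting ζ = 0.4791: √(9.2K_p) = 10/(2·0.4791) = 10.44, so K_p = 108.9/9.2 = 11.8.

K_p = 11.8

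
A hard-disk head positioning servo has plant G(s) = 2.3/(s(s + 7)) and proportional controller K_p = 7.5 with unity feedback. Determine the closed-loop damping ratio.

The closed-loop denominator is s(s+7) + 7.5·2.3 = s² + 7s + 17.25.
So ω_n² = 17.25 ⇒ ω_n = 4.153 rad/s, and ζ = 7/(2ω_n) = 0.843.

ζ = 0.843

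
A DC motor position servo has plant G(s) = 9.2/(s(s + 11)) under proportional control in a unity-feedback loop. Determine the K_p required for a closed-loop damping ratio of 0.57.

K_p = 10.1

Closed-loop characteristic equation: s² + 11s + K_p·9.2 = 0.
So ω_n = √(9.2K_p) and 2ζω_n = 11, giving ζ = 11/(2√(9.2K_p)).
Setting ζ = 0.57: √(9.2K_p) = 11/(2·0.57) = 9.649, so K_p = 93.11/9.2 = 10.1.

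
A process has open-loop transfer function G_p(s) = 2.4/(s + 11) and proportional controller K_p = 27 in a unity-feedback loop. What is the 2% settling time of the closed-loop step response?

T_s ≈ 0.0528 s

Closed-loop transfer function: T(s) = K_p·G_p(s)/(1 + K_p·G_p(s)) = 64.8/(s + 11 + 64.8) = 64.8/(s + 75.8).
Time constant τ = 1/75.8 = 0.01319 s, so the 2% settling time is about 4τ = 0.0528 s.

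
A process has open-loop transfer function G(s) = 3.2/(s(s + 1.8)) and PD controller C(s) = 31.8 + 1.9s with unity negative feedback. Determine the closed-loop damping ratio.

Forward path: (31.8 + 1.9s)·3.2/(s(s+1.8)). The closed-loop characteristic equation is s² + (1.8 + 3.2·1.9)s + 3.2·31.8 = 0.
That is s² + 7.88s + 101.8 = 0, so ω_n = 10.09 rad/s and ζ = 7.88/(2·10.09) = 0.3906.

ζ = 0.391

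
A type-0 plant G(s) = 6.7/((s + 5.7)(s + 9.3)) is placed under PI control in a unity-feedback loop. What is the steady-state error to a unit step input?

0

The PI controller's integrator makes the forward path type 1, so e_ss to a step is zero.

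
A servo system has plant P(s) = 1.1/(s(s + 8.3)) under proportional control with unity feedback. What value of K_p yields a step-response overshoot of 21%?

From %OS = 100·exp(−πζ/√(1−ζ²)) = 21%, ζ = −ln(0.21)/√(π²+ln²(0.21)) = 0.4449.
Characteristic equation s² + 8.3s + 1.1K_p = 0 gives ζ = 8.3/(2√(1.1K_p)).
Setting ζ = 0.4449: √(1.1K_p) = 8.3/(2·0.4449) = 9.328, so K_p = 87.01/1.1 = 79.1.

K_p = 79.1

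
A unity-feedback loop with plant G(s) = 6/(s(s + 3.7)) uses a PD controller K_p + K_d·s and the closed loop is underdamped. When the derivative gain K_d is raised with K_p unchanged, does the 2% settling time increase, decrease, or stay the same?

decrease

Characteristic equation s² + (3.7 + 6K_d)s + 6K_p = 0: raising K_d increases ζω_n = (3.7+6K_d)/2 while the loop stays underdamped, so T_s ≈ 4/(ζω_n) decreases.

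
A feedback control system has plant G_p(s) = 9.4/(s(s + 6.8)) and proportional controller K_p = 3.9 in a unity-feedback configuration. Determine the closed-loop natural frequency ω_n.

The closed-loop denominator is s(s+6.8) + 3.9·9.4 = s² + 6.8s + 36.66.
So ω_n² = 36.66 ⇒ ω_n = 6.055 rad/s, and ζ = 6.8/(2ω_n) = 0.562.

ω_n = 6.05 rad/s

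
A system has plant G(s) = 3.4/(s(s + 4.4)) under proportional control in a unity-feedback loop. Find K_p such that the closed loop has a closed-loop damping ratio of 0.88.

Closed-loop characteristic equation: s² + 4.4s + K_p·3.4 = 0.
So ω_n = √(3.4K_p) and 2ζω_n = 4.4, giving ζ = 4.4/(2√(3.4K_p)).
Setting ζ = 0.88: √(3.4K_p) = 4.4/(2·0.88) = 2.5, so K_p = 6.25/3.4 = 1.84.

K_p = 1.84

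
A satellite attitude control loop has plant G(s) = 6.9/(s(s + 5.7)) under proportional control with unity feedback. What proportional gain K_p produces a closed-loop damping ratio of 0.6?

K_p = 3.27

Closed-loop characteristic equation: s² + 5.7s + K_p·6.9 = 0.
So ω_n = √(6.9K_p) and 2ζω_n = 5.7, giving ζ = 5.7/(2√(6.9K_p)).
Setting ζ = 0.6: √(6.9K_p) = 5.7/(2·0.6) = 4.75, so K_p = 22.56/6.9 = 3.27.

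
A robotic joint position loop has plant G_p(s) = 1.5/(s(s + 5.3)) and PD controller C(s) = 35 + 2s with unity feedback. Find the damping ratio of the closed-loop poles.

ζ = 0.573

Forward path: (35 + 2s)·1.5/(s(s+5.3)). The closed-loop characteristic equation is s² + (5.3 + 1.5·2)s + 1.5·35 = 0.
That is s² + 8.3s + 52.5 = 0, so ω_n = 7.246 rad/s and ζ = 8.3/(2·7.246) = 0.5728.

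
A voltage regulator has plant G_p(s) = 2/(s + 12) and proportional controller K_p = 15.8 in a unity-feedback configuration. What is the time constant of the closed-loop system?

τ = 0.0229 s

Closed-loop transfer function: T(s) = K_p·G_p(s)/(1 + K_p·G_p(s)) = 31.6/(s + 12 + 31.6) = 31.6/(s + 43.6).
Time constant τ = 1/43.6 = 0.0229 s.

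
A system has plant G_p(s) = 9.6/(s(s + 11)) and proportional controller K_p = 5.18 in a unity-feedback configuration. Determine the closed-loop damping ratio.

ζ = 0.78

With unity feedback the closed-loop characteristic equation is s² + 11s + 5.18·9.6 = s² + 11s + 49.73 = 0.
So ω_n² = 49.73 ⇒ ω_n = 7.052 rad/s, and ζ = 11/(2ω_n) = 0.78.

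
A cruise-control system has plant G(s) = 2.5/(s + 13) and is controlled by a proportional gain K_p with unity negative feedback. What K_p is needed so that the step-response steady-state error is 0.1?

The loop is type 0, so e_ss(step) = 1/(1 + K_pos) with K_pos = K_p·G(0).
G(0) = 0.1923. Require 1/(1 + K_p·0.1923) = 0.1, so 1 + 0.1923·K_p = 10.
K_p = (10 − 1)/0.1923 = 46.8.

K_p = 46.8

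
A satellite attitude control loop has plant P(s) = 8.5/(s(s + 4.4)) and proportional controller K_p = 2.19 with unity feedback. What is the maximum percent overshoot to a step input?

15.5%

Closed-loop characteristic equation: s² + 4.4s + 18.61 = 0, so ω_n = 4.315 rad/s and ζ = 4.4/(2·4.315) = 0.5099.
%OS = 100·exp(−πζ/√(1−ζ²)) = 100·exp(−π·0.5099/√0.74) = 15.5%.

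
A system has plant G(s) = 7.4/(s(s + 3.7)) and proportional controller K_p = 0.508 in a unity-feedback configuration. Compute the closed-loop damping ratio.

With unity feedback the closed-loop characteristic equation is s² + 3.7s + 0.508·7.4 = s² + 3.7s + 3.759 = 0.
So ω_n² = 3.759 ⇒ ω_n = 1.939 rad/s, and ζ = 3.7/(2ω_n) = 0.954.

ζ = 0.954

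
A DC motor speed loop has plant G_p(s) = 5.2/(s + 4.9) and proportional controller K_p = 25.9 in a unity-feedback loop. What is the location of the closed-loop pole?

s = -139.6

Closed-loop transfer function: T(s) = K_p·G_p(s)/(1 + K_p·G_p(s)) = 134.7/(s + 4.9 + 134.7) = 134.7/(s + 139.6).
The closed-loop pole is at s = −139.6.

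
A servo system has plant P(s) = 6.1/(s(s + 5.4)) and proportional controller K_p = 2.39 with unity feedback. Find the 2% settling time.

T_s ≈ 1.48 s

The closed-loop denominator s² + 5.4s + 14.58 gives ω_n = √14.58 = 3.818 and ζ = 5.4/(2ω_n) = 0.7071.
2% settling time T_s ≈ 4/(ζω_n) = 4/2.7 = 1.48 s.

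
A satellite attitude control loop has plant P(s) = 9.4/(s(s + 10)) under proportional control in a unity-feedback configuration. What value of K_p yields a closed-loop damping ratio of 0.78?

K_p = 4.37

Closed-loop characteristic equation: s² + 10s + K_p·9.4 = 0.
So ω_n = √(9.4K_p) and 2ζω_n = 10, giving ζ = 10/(2√(9.4K_p)).
Setting ζ = 0.78: √(9.4K_p) = 10/(2·0.78) = 6.41, so K_p = 41.09/9.4 = 4.37.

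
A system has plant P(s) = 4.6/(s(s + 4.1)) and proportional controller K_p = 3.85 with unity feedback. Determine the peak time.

From 1 + K_pP(s) = 0: s² + 4.1s + 17.71 = 0 ⇒ ω_n = 4.208, ζ = 0.4871.
Damped frequency ω_d = ω_n√(1−ζ²) = 3.675 rad/s, so peak time T_p = π/ω_d = 0.855 s.

T_p = 0.855 s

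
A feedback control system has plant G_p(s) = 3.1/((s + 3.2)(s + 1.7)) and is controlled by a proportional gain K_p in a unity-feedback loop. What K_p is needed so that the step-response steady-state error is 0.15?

K_p = 9.94

For a type-0 loop with proportional control, e_ss = 1/(1 + K_p·G_p(0)).
G_p(0) = 0.5699. Require 1/(1 + K_p·0.5699) = 0.15, so 1 + 0.5699·K_p = 6.667.
K_p = (6.667 − 1)/0.5699 = 9.94.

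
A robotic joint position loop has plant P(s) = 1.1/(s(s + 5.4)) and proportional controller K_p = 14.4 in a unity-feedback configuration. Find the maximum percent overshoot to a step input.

5.5%

From 1 + K_pP(s) = 0: s² + 5.4s + 15.84 = 0 ⇒ ω_n = 3.98, ζ = 0.6784.
%OS = 100·exp(−πζ/√(1−ζ²)) = 100·exp(−π·0.6784/√0.5398) = 5.5%.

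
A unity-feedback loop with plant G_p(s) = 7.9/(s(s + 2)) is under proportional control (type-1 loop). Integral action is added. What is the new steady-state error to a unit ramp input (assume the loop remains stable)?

0

The integrator raises the loop to type 2, so K_v → ∞ and e_ss to a ramp is zero.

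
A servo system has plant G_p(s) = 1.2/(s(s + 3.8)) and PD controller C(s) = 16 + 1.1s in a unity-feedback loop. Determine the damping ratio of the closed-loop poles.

ζ = 0.584

Forward path: (16 + 1.1s)·1.2/(s(s+3.8)). The closed-loop characteristic equation is s² + (3.8 + 1.2·1.1)s + 1.2·16 = 0.
That is s² + 5.12s + 19.2 = 0, so ω_n = 4.382 rad/s and ζ = 5.12/(2·4.382) = 0.5842.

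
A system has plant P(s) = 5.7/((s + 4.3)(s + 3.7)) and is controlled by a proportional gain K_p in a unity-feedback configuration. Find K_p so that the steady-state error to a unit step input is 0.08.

K_p = 32.1

Steady-state error for a unit step on this type-0 loop is 1/(1 + K_p·P(0)).
P(0) = 0.3583. Require 1/(1 + K_p·0.3583) = 0.08, so 1 + 0.3583·K_p = 12.5.
K_p = (12.5 − 1)/0.3583 = 32.1.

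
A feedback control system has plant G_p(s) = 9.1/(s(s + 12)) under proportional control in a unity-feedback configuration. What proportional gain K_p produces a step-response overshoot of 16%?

From %OS = 100·exp(−πζ/√(1−ζ²)) = 16%, ζ = −ln(0.16)/√(π²+ln²(0.16)) = 0.5039.
Characteristic equation s² + 12s + 9.1K_p = 0 gives ζ = 12/(2√(9.1K_p)).
Setting ζ = 0.5039: √(9.1K_p) = 12/(2·0.5039) = 11.91, so K_p = 141.8/9.1 = 15.6.

K_p = 15.6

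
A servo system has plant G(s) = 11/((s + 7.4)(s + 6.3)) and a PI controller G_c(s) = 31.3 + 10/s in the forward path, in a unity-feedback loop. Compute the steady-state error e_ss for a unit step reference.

The open loop G_c(s)G(s) has a pole at the origin (type 1), so the static position error constant is infinite and e_ss = 1/(1+∞) = 0.

0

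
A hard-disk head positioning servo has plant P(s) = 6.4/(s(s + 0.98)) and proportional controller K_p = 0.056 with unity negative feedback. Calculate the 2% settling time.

From 1 + K_pP(s) = 0: s² + 0.98s + 0.3584 = 0 ⇒ ω_n = 0.5987, ζ = 0.8185.
2% settling time T_s ≈ 4/(ζω_n) = 4/0.49 = 8.16 s.

T_s ≈ 8.16 s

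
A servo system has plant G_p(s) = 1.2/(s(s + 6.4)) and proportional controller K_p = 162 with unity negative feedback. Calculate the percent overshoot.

From 1 + K_pG_p(s) = 0: s² + 6.4s + 194.4 = 0 ⇒ ω_n = 13.94, ζ = 0.2295.
%OS = 100·exp(−πζ/√(1−ζ²)) = 100·exp(−π·0.2295/√0.9473) = 47.7%.

47.7%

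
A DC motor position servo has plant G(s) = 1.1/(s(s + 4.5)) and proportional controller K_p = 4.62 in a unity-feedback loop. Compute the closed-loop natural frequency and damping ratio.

1 + K_p·G(s) = 0 gives s² + 4.5s + 5.082 = 0.
So ω_n² = 5.082 ⇒ ω_n = 2.254 rad/s, and ζ = 4.5/(2ω_n) = 0.998.

ω_n = 2.25 rad/s, ζ = 0.998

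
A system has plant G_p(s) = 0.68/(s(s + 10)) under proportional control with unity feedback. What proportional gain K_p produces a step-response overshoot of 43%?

From %OS = 100·exp(−πζ/√(1−ζ²)) = 43%, ζ = −ln(0.43)/√(π²+ln²(0.43)) = 0.2594.
Characteristic equation s² + 10s + 0.68K_p = 0 gives ζ = 10/(2√(0.68K_p)).
Setting ζ = 0.2594: √(0.68K_p) = 10/(2·0.2594) = 19.27, so K_p = 371.4/0.68 = 546.

K_p = 546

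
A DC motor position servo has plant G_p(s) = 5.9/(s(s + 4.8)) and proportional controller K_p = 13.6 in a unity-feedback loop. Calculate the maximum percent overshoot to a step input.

Closed-loop characteristic equation: s² + 4.8s + 80.24 = 0, so ω_n = 8.958 rad/s and ζ = 4.8/(2·8.958) = 0.2679.
%OS = 100·exp(−πζ/√(1−ζ²)) = 100·exp(−π·0.2679/√0.9282) = 41.7%.

41.7%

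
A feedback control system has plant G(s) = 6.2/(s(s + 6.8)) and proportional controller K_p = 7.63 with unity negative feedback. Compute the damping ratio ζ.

ζ = 0.494

With unity feedback the closed-loop characteristic equation is s² + 6.8s + 7.63·6.2 = s² + 6.8s + 47.31 = 0.
Matching s² + 2ζω_n s + ω_n²: ω_n = √47.31 = 6.878 rad/s and 2ζω_n = 6.8, so ζ = 6.8/(2·6.878) = 0.494.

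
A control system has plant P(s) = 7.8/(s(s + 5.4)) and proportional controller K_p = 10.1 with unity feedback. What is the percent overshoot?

Closed-loop characteristic equation: s² + 5.4s + 78.78 = 0, so ω_n = 8.876 rad/s and ζ = 5.4/(2·8.876) = 0.3042.
%OS = 100·exp(−πζ/√(1−ζ²)) = 100·exp(−π·0.3042/√0.9075) = 36.7%.

36.7%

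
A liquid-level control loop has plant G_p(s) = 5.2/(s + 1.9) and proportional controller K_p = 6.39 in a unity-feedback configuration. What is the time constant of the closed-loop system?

τ = 0.0285 s

Closed-loop transfer function: T(s) = K_p·G_p(s)/(1 + K_p·G_p(s)) = 33.23/(s + 1.9 + 33.23) = 33.23/(s + 35.13).
Time constant τ = 1/35.13 = 0.0285 s.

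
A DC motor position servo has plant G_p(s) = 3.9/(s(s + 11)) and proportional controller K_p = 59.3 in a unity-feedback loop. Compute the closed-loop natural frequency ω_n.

With unity feedback the closed-loop characteristic equation is s² + 11s + 59.3·3.9 = s² + 11s + 231.3 = 0.
Matching s² + 2ζω_n s + ω_n²: ω_n = √231.3 = 15.21 rad/s and 2ζω_n = 11, so ζ = 11/(2·15.21) = 0.362.

ω_n = 15.2 rad/s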